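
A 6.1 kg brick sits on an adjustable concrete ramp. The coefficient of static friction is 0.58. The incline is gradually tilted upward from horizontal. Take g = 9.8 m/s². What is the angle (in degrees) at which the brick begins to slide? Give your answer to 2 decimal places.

30.11°

At the threshold of sliding, static friction is at its maximum μ_s N and exactly balances the weight component along the incline: mg sin θ = μ_s mg cos θ.
Hence tan θ = μ_s = 0.58, so θ = arctan(0.58) = 30.1137°.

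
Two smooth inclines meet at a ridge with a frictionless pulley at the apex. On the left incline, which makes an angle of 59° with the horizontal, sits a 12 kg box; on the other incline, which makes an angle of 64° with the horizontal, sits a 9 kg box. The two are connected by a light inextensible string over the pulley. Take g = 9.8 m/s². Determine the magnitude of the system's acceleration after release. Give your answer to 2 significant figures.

Resolve each weight along its own incline: the 12 kg mass has component 12 × 9.8 × sin 59° = 100.803 N down its slope, and the 9 kg mass has 9 × 9.8 × sin 64° = 79.274 N down its slope.
The 12 kg side's 100.803 N exceeds the other side's 79.274 N, so that mass slides down and the 9 kg mass slides up. Taking that direction as positive, Newton's second law for the whole system gives 100.803 − 79.274 = (12 + 9) a, so a = 21.529 / 21 = 1.0252 m/s².

1.0 m/s²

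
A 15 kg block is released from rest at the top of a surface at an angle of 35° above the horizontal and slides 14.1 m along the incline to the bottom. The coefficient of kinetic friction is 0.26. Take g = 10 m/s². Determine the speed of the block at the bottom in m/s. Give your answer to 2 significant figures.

The weight component along the incline is mg sin 35° = 86.036 N and the normal force is N = mg cos 35° = 122.873 N.
Friction up the slope is f = μN = 0.26 × 122.873 = 31.947 N, so the net downslope force is 86.036 − 31.947 = 54.089 N and a = 54.089 / 15 = 3.6059 m/s².
Starting from rest over a distance of 14.1 m, v² = 2aL = 2 × 3.6059 × 14.1 = 101.6864, so v = 10.0840 m/s.

10 m/s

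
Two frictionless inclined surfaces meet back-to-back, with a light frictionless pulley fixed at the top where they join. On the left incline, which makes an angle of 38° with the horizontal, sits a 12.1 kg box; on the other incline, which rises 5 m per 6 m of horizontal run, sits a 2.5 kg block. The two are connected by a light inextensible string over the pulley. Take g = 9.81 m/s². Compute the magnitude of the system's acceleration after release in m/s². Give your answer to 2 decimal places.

Resolve each weight along its own incline: the 12.1 kg mass has component 12.1 × 9.81 × sin 38° = 73.080 N down its slope, and the 2.5 kg mass has 2.5 × 9.81 × sin 39.81° = 15.701 N down its slope.
The 12.1 kg side's 73.080 N exceeds the other side's 15.701 N, so that mass slides down and the 2.5 kg mass slides up. Taking that direction as positive, Newton's second law for the whole system gives 73.080 − 15.701 = (12.1 + 2.5) a, so a = 57.379 / 14.6 = 3.9301 m/s².

3.93 m/s²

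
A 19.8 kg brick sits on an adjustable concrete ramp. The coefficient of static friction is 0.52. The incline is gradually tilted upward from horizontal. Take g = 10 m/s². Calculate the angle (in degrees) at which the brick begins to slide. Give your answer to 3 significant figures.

27.5°

At the threshold of sliding, static friction is at its maximum μ_s N and exactly balances the weight component along the incline: mg sin θ = μ_s mg cos θ.
Hence tan θ = μ_s = 0.52, so θ = arctan(0.52) = 27.4744°.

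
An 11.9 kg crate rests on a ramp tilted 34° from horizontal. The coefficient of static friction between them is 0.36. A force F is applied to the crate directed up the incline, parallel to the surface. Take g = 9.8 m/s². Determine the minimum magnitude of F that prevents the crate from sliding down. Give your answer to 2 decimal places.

30.41 N

The normal force is N = mg cos 34° = 96.682 N. With F at its minimum the crate is on the verge of sliding down, so static friction is at its maximum μ_s N = 0.36 × 96.682 = 34.806 N and acts up the slope.
Equilibrium along the incline: F + μ_s N = mg sin 34°, so F = 65.213 − 34.806 = 30.407 N.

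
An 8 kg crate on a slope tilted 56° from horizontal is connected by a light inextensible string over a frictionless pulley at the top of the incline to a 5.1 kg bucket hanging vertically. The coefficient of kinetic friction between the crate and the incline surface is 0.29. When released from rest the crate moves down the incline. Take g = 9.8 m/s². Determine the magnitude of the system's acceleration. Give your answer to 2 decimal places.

0.18 m/s²

For the crate on the incline: the weight component along the slope is m₁g sin 56° = 8 × 9.8 × 0.8290 = 64.994 N and the normal force is N = m₁g cos 56° = 43.841 N.
Kinetic friction opposes the crate's motion down the incline: f = μN = 0.29 × 43.841 = 12.714 N acting up the slope.
Newton's second law for the crate (down-slope positive): 64.994 − 12.714 − T = 8 a. For the hanging bucket (upward positive): T − 5.1 × 9.8 = 5.1 a.
Adding the two equations eliminates T: 2.300 = 13.1 a, so a = 0.1756 m/s².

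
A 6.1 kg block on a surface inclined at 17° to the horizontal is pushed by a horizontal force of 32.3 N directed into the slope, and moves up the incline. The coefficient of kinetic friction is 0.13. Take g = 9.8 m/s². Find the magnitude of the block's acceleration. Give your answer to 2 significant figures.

0.78 m/s²

The horizontal push has components F cos 17° = 32.3 × 0.9563 = 30.888 N up the incline and F sin 17° = 32.3 × 0.2924 = 9.445 N pressing into the surface.
The normal force is therefore N = mg cos 17° + F sin 17° = 57.168 + 9.445 = 66.613 N, and kinetic friction down the slope is μN = 0.13 × 66.613 = 8.660 N.
Along the incline: F cos 17° − mg sin 17° − μN = ma, so 30.888 − 17.480 − 8.660 = 6.1 a, giving a = 0.7784 m/s².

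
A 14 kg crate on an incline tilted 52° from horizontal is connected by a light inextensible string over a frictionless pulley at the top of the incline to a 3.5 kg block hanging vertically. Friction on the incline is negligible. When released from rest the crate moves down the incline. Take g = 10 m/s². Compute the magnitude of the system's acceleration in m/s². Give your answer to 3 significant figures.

For the crate on the incline: the weight component along the slope is m₁g sin 52° = 14 × 10 × 0.7880 = 110.320 N and the normal force is N = m₁g cos 52° = 86.193 N.
Newton's second law for the crate (down-slope positive): 110.320 − T = 14 a. For the hanging block (upward positive): T − 3.5 × 10 = 3.5 a.
Adding the two equations eliminates T: 75.320 = 17.5 a, so a = 4.3040 m/s².

4.30 m/s²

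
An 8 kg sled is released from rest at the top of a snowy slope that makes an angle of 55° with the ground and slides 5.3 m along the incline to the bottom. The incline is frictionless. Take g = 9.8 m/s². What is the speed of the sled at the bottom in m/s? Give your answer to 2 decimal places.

9.22 m/s

The weight component along the incline is mg sin 55° = 64.222 N and the normal force is N = mg cos 55° = 44.968 N.
With no friction, a = g sin 55° = 8.0277 m/s².
Starting from rest over a distance of 5.3 m, v² = 2aL = 2 × 8.0277 × 5.3 = 85.0936, so v = 9.2246 m/s.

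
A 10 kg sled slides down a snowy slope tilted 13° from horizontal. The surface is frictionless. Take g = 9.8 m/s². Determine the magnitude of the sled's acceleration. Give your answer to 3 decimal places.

2.205 m/s²

Resolving the weight along the incline: the component pulling the sled down the slope is mg sin 13° = 10 × 9.8 × 0.2250 = 22.050 N, and the normal force is N = mg cos 13° = 10 × 9.8 × 0.9744 = 95.491 N.
With no friction the net force along the incline is 22.050 N, so a = g sin 13° = 22.050 / 10 = 2.2050 m/s².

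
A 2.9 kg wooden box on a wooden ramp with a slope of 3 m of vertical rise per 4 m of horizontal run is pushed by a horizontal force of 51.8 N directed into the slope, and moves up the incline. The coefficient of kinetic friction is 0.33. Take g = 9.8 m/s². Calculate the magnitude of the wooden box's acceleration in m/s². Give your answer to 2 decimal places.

The horizontal push has components F cos 36.87° = 51.8 × 0.8000 = 41.440 N up the incline and F sin 36.87° = 51.8 × 0.6000 = 31.080 N pressing into the surface.
The normal force is therefore N = mg cos 36.87° + F sin 36.87° = 22.736 + 31.080 = 53.816 N, and kinetic friction down the slope is μN = 0.33 × 53.816 = 17.759 N.
Along the incline: F cos 36.87° − mg sin 36.87° − μN = ma, so 41.440 − 17.052 − 17.759 = 2.9 a, giving a = 2.2859 m/s².

2.29 m/s²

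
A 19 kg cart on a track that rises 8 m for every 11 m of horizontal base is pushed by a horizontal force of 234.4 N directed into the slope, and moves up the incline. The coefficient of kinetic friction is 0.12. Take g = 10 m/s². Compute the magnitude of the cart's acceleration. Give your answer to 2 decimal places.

2.25 m/s²

The horizontal push has components F cos 36.03° = 234.4 × 0.8087 = 189.559 N up the incline and F sin 36.03° = 234.4 × 0.5882 = 137.874 N pressing into the surface.
The normal force is therefore N = mg cos 36.03° + F sin 36.03° = 153.653 + 137.874 = 291.527 N, and kinetic friction down the slope is μN = 0.12 × 291.527 = 34.983 N.
Along the incline: F cos 36.03° − mg sin 36.03° − μN = ma, so 189.559 − 111.758 − 34.983 = 19 a, giving a = 2.2536 m/s².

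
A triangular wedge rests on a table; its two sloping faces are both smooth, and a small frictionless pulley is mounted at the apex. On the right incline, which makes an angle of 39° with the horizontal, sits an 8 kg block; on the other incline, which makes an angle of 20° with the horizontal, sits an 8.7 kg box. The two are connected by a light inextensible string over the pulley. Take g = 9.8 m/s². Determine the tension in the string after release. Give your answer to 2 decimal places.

39.67 N

Resolve each weight along its own incline: the 8 kg mass has component 8 × 9.8 × sin 39° = 49.339 N down its slope, and the 8.7 kg mass has 8.7 × 9.8 × sin 20° = 29.161 N down its slope.
The 8 kg side's 49.339 N exceeds the other side's 29.161 N, so that mass slides down and the 8.7 kg mass slides up. Taking that direction as positive, Newton's second law for the whole system gives 49.339 − 29.161 = (8 + 8.7) a, so a = 20.178 / 16.7 = 1.2083 m/s².
For the 8.7 kg mass (up-slope positive): T − 29.161 = 8.7 × 1.2083, so T = 39.673 N.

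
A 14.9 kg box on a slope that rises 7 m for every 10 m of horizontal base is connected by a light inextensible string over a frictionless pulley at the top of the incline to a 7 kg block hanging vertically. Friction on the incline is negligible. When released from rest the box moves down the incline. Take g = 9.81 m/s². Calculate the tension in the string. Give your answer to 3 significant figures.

For the box on the incline: the weight component along the slope is m₁g sin 34.99° = 14.9 × 9.81 × 0.5735 = 83.828 N and the normal force is N = m₁g cos 34.99° = 119.746 N.
Newton's second law for the box (down-slope positive): 83.828 − T = 14.9 a. For the hanging block (upward positive): T − 7 × 9.81 = 7 a.
Adding the two equations eliminates T: 15.158 = 21.9 a, so a = 0.6921 m/s².
Then from the hanging block's equation, T = 7 × (9.81 + 0.6921) = 73.515 N.

73.5 N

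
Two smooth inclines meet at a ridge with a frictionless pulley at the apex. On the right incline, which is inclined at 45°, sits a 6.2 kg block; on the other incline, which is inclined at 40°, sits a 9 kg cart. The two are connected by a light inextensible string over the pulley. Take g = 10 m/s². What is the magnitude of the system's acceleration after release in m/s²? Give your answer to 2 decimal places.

Resolve each weight along its own incline: the 6.2 kg mass has component 6.2 × 10 × sin 45° = 43.841 N down its slope, and the 9 kg mass has 9 × 10 × sin 40° = 57.851 N down its slope.
The 9 kg side's 57.851 N exceeds the other side's 43.841 N, so that mass slides down and the 6.2 kg mass slides up. Taking that direction as positive, Newton's second law for the whole system gives 57.851 − 43.841 = (6.2 + 9) a, so a = 14.010 / 15.2 = 0.9217 m/s².

0.92 m/s²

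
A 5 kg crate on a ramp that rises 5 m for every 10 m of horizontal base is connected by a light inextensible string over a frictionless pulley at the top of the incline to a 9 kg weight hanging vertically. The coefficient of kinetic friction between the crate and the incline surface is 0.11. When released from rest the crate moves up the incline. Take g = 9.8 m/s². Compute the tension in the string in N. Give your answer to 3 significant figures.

48.7 N

For the crate on the incline: the weight component along the slope is m₁g sin 26.57° = 5 × 9.8 × 0.4472 = 21.913 N and the normal force is N = m₁g cos 26.57° = 43.827 N.
Kinetic friction opposes the crate's motion up the incline: f = μN = 0.11 × 43.827 = 4.821 N acting down the slope.
Newton's second law for the crate (up-slope positive): T − 21.913 − 4.821 = 5 a. For the hanging weight (downward positive): 9 × 9.8 − T = 9 a.
Adding the two equations eliminates T: 61.466 = 14 a, so a = 4.3904 m/s².
Then from the hanging weight's equation, T = 9 × (9.8 − 4.3904) = 48.686 N.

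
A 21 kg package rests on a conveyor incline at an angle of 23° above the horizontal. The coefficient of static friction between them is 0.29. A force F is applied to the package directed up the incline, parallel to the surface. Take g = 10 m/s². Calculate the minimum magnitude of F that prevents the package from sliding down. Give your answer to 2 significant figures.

The normal force is N = mg cos 23° = 193.306 N. With F at its minimum the package is on the verge of sliding down, so static friction is at its maximum μ_s N = 0.29 × 193.306 = 56.059 N and acts up the slope.
Equilibrium along the incline: F + μ_s N = mg sin 23°, so F = 82.054 − 56.059 = 25.995 N.

26 N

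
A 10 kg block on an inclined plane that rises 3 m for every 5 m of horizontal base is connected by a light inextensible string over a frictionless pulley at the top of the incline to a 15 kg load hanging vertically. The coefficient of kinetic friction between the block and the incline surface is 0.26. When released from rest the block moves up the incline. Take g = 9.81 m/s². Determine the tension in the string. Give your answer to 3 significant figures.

For the block on the incline: the weight component along the slope is m₁g sin 30.96° = 10 × 9.81 × 0.5145 = 50.472 N and the normal force is N = m₁g cos 30.96° = 84.120 N.
Kinetic friction opposes the block's motion up the incline: f = μN = 0.26 × 84.120 = 21.871 N acting down the slope.
Newton's second law for the block (up-slope positive): T − 50.472 − 21.871 = 10 a. For the hanging load (downward positive): 15 × 9.81 − T = 15 a.
Adding the two equations eliminates T: 74.807 = 25 a, so a = 2.9923 m/s².
Then from the hanging load's equation, T = 15 × (9.81 − 2.9923) = 102.266 N.

102 N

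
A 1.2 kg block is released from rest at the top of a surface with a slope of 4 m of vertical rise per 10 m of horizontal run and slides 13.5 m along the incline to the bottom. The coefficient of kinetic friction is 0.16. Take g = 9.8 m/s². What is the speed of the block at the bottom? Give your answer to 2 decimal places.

7.68 m/s

The weight component along the incline is mg sin 21.80° = 4.368 N and the normal force is N = mg cos 21.80° = 10.919 N.
Friction up the slope is f = μN = 0.16 × 10.919 = 1.747 N, so the net downslope force is 4.368 − 1.747 = 2.621 N and a = 2.621 / 1.2 = 2.1842 m/s².
Starting from rest over a distance of 13.5 m, v² = 2aL = 2 × 2.1842 × 13.5 = 58.9734, so v = 7.6794 m/s.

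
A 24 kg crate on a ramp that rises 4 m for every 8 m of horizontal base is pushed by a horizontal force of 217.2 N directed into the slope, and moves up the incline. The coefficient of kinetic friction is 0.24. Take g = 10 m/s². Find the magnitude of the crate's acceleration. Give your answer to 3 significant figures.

The horizontal push has components F cos 26.57° = 217.2 × 0.8944 = 194.264 N up the incline and F sin 26.57° = 217.2 × 0.4472 = 97.132 N pressing into the surface.
The normal force is therefore N = mg cos 26.57° + F sin 26.57° = 214.656 + 97.132 = 311.788 N, and kinetic friction down the slope is μN = 0.24 × 311.788 = 74.829 N.
Along the incline: F cos 26.57° − mg sin 26.57° − μN = ma, so 194.264 − 107.328 − 74.829 = 24 a, giving a = 0.5045 m/s².

0.504 m/s²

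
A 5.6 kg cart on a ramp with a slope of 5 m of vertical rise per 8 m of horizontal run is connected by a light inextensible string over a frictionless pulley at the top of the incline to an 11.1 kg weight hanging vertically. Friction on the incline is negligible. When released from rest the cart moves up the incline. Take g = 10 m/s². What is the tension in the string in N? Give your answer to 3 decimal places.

56.949 N

For the cart on the incline: the weight component along the slope is m₁g sin 32.01° = 5.6 × 10 × 0.5300 = 29.680 N and the normal force is N = m₁g cos 32.01° = 47.488 N.
Newton's second law for the cart (up-slope positive): T − 29.680 = 5.6 a. For the hanging weight (downward positive): 11.1 × 10 − T = 11.1 a.
Adding the two equations eliminates T: 81.320 = 16.7 a, so a = 4.8695 m/s².
Then from the hanging weight's equation, T = 11.1 × (10 − 4.8695) = 56.949 N.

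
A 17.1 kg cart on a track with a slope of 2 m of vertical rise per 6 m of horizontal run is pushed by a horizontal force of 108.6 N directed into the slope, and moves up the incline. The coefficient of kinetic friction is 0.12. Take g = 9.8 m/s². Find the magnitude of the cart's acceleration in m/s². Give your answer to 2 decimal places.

1.57 m/s²

The horizontal push has components F cos 18.43° = 108.6 × 0.9487 = 103.029 N up the incline and F sin 18.43° = 108.6 × 0.3162 = 34.339 N pressing into the surface.
The normal force is therefore N = mg cos 18.43° + F sin 18.43° = 158.983 + 34.339 = 193.322 N, and kinetic friction down the slope is μN = 0.12 × 193.322 = 23.199 N.
Along the incline: F cos 18.43° − mg sin 18.43° − μN = ma, so 103.029 − 52.989 − 23.199 = 17.1 a, giving a = 1.5696 m/s².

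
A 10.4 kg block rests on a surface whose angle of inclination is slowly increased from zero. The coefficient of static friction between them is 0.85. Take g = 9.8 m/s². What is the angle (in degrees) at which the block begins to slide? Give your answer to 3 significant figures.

At the threshold of sliding, static friction is at its maximum μ_s N and exactly balances the weight component along the incline: mg sin θ = μ_s mg cos θ.
Hence tan θ = μ_s = 0.85, so θ = arctan(0.85) = 40.3645°.

40.4°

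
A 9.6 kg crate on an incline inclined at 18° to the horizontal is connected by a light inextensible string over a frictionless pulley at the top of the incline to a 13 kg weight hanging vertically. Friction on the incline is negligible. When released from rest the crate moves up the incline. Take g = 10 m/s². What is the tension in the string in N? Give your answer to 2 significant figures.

72 N

For the crate on the incline: the weight component along the slope is m₁g sin 18° = 9.6 × 10 × 0.3090 = 29.664 N and the normal force is N = m₁g cos 18° = 91.301 N.
Newton's second law for the crate (up-slope positive): T − 29.664 = 9.6 a. For the hanging weight (downward positive): 13 × 10 − T = 13 a.
Adding the two equations eliminates T: 100.336 = 22.6 a, so a = 4.4396 m/s².
Then from the hanging weight's equation, T = 13 × (10 − 4.4396) = 72.285 N.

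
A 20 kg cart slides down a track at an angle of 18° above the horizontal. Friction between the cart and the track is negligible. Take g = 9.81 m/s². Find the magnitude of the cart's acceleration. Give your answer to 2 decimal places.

Resolving the weight along the incline: the component pulling the cart down the slope is mg sin 18° = 20 × 9.81 × 0.3090 = 60.626 N, and the normal force is N = mg cos 18° = 20 × 9.81 × 0.9511 = 186.606 N.
With no friction the net force along the incline is 60.626 N, so a = g sin 18° = 60.626 / 20 = 3.0313 m/s².

3.03 m/s²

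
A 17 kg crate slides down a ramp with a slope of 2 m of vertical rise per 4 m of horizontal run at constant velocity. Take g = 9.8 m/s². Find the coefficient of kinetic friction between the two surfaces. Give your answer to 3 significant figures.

At constant velocity the net force along the incline is zero: mg sin 26.57° = μ mg cos 26.57°.
So μ = tan 26.57° = 0.4472 / 0.8944 = 0.5000.

0.500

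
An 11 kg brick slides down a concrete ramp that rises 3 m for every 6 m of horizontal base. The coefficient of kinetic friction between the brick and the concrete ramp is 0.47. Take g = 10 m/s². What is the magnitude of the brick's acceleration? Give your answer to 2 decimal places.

0.27 m/s²

Resolving the weight along the incline: the component pulling the brick down the slope is mg sin 26.57° = 11 × 10 × 0.4472 = 49.192 N, and the normal force is N = mg cos 26.57° = 11 × 10 × 0.8944 = 98.384 N.
Kinetic friction acts up the slope with magnitude f = μN = 0.47 × 98.384 = 46.240 N.
Net force along the incline is 49.192 − 46.240 = 2.952 N, so a = 2.952 / 11 = 0.2684 m/s².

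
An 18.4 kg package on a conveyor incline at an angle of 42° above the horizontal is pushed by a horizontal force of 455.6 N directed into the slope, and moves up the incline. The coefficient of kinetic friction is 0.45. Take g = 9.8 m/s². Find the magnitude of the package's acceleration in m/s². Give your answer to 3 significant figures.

The horizontal push has components F cos 42° = 455.6 × 0.7431 = 338.556 N up the incline and F sin 42° = 455.6 × 0.6691 = 304.842 N pressing into the surface.
The normal force is therefore N = mg cos 42° + F sin 42° = 133.996 + 304.842 = 438.838 N, and kinetic friction down the slope is μN = 0.45 × 438.838 = 197.477 N.
Along the incline: F cos 42° − mg sin 42° − μN = ma, so 338.556 − 120.652 − 197.477 = 18.4 a, giving a = 1.1102 m/s².

1.11 m/s²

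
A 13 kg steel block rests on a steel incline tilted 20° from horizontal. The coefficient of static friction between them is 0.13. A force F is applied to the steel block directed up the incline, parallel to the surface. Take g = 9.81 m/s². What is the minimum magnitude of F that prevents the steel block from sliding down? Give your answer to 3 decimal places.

28.039 N

The normal force is N = mg cos 20° = 119.839 N. With F at its minimum the steel block is on the verge of sliding down, so static friction is at its maximum μ_s N = 0.13 × 119.839 = 15.579 N and acts up the slope.
Equilibrium along the incline: F + μ_s N = mg sin 20°, so F = 43.618 − 15.579 = 28.039 N.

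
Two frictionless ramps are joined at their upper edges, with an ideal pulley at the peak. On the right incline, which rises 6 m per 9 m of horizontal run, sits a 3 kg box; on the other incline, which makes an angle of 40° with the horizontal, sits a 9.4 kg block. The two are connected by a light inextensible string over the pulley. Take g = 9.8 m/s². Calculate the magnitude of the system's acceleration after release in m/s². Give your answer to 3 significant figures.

3.46 m/s²

Resolve each weight along its own incline: the 3 kg mass has component 3 × 9.8 × sin 33.69° = 16.308 N down its slope, and the 9.4 kg mass has 9.4 × 9.8 × sin 40° = 59.214 N down its slope.
The 9.4 kg side's 59.214 N exceeds the other side's 16.308 N, so that mass slides down and the 3 kg mass slides up. Taking that direction as positive, Newton's second law for the whole system gives 59.214 − 16.308 = (3 + 9.4) a, so a = 42.906 / 12.4 = 3.4602 m/s².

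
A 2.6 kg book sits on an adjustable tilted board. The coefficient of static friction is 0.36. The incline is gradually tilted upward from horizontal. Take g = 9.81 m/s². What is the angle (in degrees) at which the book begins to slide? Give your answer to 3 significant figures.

19.8°

At the threshold of sliding, static friction is at its maximum μ_s N and exactly balances the weight component along the incline: mg sin θ = μ_s mg cos θ.
Hence tan θ = μ_s = 0.36, so θ = arctan(0.36) = 19.7989°.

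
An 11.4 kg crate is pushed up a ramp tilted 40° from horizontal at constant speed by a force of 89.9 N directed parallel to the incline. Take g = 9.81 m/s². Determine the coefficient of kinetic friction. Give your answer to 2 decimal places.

At constant speed ΣF = 0 along the incline. The applied 89.9 N acts up the slope; the weight component mg sin 40° = 71.886 N and kinetic friction μN both act down the slope.
So 89.9 = 71.886 + μ × 85.670, giving μ = (89.9 − 71.886) / 85.670 = 0.2103.

0.21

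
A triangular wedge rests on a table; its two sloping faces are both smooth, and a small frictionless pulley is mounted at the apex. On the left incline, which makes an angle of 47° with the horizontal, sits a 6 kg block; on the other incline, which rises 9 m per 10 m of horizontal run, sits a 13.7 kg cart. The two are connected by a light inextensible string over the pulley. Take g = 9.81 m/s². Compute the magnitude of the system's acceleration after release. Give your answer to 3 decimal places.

Resolve each weight along its own incline: the 6 kg mass has component 6 × 9.81 × sin 47° = 43.047 N down its slope, and the 13.7 kg mass has 13.7 × 9.81 × sin 41.99° = 89.907 N down its slope.
The 13.7 kg side's 89.907 N exceeds the other side's 43.047 N, so that mass slides down and the 6 kg mass slides up. Taking that direction as positive, Newton's second law for the whole system gives 89.907 − 43.047 = (6 + 13.7) a, so a = 46.860 / 19.7 = 2.3787 m/s².

2.379 m/s²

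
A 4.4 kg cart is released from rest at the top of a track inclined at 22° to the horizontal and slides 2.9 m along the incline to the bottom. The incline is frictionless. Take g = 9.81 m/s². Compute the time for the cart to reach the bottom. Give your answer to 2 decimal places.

The weight component along the incline is mg sin 22° = 16.170 N and the normal force is N = mg cos 22° = 40.021 N.
With no friction, a = g sin 22° = 3.6749 m/s².
Starting from rest, L = ½at², so t = √(2L/a) = √(2 × 2.9 / 3.6749) = 1.2563 s.

1.26 s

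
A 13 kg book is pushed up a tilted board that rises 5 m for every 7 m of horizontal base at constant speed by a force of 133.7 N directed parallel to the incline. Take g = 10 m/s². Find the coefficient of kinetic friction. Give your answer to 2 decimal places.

At constant speed ΣF = 0 along the incline. The applied 133.7 N acts up the slope; the weight component mg sin 35.54° = 75.561 N and kinetic friction μN both act down the slope.
So 133.7 = 75.561 + μ × 105.785, giving μ = (133.7 − 75.561) / 105.785 = 0.5496.

0.55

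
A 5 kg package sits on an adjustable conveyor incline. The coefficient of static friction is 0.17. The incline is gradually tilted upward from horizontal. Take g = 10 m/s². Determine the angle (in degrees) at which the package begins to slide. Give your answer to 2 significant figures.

9.6°

At the threshold of sliding, static friction is at its maximum μ_s N and exactly balances the weight component along the incline: mg sin θ = μ_s mg cos θ.
Hence tan θ = μ_s = 0.17, so θ = arctan(0.17) = 9.6480°.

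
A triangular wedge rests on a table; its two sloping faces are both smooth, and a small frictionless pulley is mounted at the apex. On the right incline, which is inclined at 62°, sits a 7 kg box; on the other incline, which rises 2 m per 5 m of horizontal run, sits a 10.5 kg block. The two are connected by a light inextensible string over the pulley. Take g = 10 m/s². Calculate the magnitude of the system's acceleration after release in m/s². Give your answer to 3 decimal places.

1.303 m/s²

Resolve each weight along its own incline: the 7 kg mass has component 7 × 10 × sin 62° = 61.806 N down its slope, and the 10.5 kg mass has 10.5 × 10 × sin 21.80° = 38.996 N down its slope.
The 7 kg side's 61.806 N exceeds the other side's 38.996 N, so that mass slides down and the 10.5 kg mass slides up. Taking that direction as positive, Newton's second law for the whole system gives 61.806 − 38.996 = (7 + 10.5) a, so a = 22.810 / 17.5 = 1.3034 m/s².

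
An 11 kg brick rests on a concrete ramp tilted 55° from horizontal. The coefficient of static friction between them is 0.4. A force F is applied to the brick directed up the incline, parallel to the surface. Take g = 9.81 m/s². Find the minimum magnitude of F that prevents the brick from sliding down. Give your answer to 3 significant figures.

63.6 N

The normal force is N = mg cos 55° = 61.895 N. With F at its minimum the brick is on the verge of sliding down, so static friction is at its maximum μ_s N = 0.4 × 61.895 = 24.758 N and acts up the slope.
Equilibrium along the incline: F + μ_s N = mg sin 55°, so F = 88.395 − 24.758 = 63.637 N.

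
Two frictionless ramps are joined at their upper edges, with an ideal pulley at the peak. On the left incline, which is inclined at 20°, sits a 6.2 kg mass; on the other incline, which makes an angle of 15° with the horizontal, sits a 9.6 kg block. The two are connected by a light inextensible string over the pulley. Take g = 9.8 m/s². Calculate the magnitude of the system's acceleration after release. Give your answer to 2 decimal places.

0.23 m/s²

Resolve each weight along its own incline: the 6.2 kg mass has component 6.2 × 9.8 × sin 20° = 20.781 N down its slope, and the 9.6 kg mass has 9.6 × 9.8 × sin 15° = 24.350 N down its slope.
The 9.6 kg side's 24.350 N exceeds the other side's 20.781 N, so that mass slides down and the 6.2 kg mass slides up. Taking that direction as positive, Newton's second law for the whole system gives 24.350 − 20.781 = (6.2 + 9.6) a, so a = 3.569 / 15.8 = 0.2259 m/s².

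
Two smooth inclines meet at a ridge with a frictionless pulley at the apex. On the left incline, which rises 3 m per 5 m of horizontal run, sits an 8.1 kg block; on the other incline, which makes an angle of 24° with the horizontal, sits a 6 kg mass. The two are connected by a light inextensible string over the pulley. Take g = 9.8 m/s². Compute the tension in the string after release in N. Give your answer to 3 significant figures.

Resolve each weight along its own incline: the 8.1 kg mass has component 8.1 × 9.8 × sin 30.96° = 40.841 N down its slope, and the 6 kg mass has 6 × 9.8 × sin 24° = 23.916 N down its slope.
The 8.1 kg side's 40.841 N exceeds the other side's 23.916 N, so that mass slides down and the 6 kg mass slides up. Taking that direction as positive, Newton's second law for the whole system gives 40.841 − 23.916 = (8.1 + 6) a, so a = 16.925 / 14.1 = 1.2004 m/s².
For the 6 kg mass (up-slope positive): T − 23.916 = 6 × 1.2004, so T = 31.118 N.

31.1 N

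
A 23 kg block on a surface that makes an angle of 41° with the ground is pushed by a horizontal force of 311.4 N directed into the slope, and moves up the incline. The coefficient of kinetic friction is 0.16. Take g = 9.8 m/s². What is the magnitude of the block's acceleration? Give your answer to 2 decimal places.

The horizontal push has components F cos 41° = 311.4 × 0.7547 = 235.014 N up the incline and F sin 41° = 311.4 × 0.6561 = 204.310 N pressing into the surface.
The normal force is therefore N = mg cos 41° + F sin 41° = 170.109 + 204.310 = 374.419 N, and kinetic friction down the slope is μN = 0.16 × 374.419 = 59.907 N.
Along the incline: F cos 41° − mg sin 41° − μN = ma, so 235.014 − 147.885 − 59.907 = 23 a, giving a = 1.1836 m/s².

1.18 m/s²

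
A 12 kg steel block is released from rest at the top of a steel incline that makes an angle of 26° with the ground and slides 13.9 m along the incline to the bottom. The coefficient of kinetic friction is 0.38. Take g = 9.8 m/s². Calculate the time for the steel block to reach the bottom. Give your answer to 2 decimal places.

The weight component along the incline is mg sin 26° = 51.552 N and the normal force is N = mg cos 26° = 105.698 N.
Friction up the slope is f = μN = 0.38 × 105.698 = 40.165 N, so the net downslope force is 51.552 − 40.165 = 11.387 N and a = 11.387 / 12 = 0.9489 m/s².
Starting from rest, L = ½at², so t = √(2L/a) = √(2 × 13.9 / 0.9489) = 5.4127 s.

5.41 s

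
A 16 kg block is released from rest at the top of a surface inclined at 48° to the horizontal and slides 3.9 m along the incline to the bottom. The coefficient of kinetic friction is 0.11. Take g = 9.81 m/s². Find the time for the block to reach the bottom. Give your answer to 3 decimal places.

The weight component along the incline is mg sin 48° = 116.644 N and the normal force is N = mg cos 48° = 105.027 N.
Friction up the slope is f = μN = 0.11 × 105.027 = 11.553 N, so the net downslope force is 116.644 − 11.553 = 105.091 N and a = 105.091 / 16 = 6.5682 m/s².
Starting from rest, L = ½at², so t = √(2L/a) = √(2 × 3.9 / 6.5682) = 1.0897 s.

1.090 s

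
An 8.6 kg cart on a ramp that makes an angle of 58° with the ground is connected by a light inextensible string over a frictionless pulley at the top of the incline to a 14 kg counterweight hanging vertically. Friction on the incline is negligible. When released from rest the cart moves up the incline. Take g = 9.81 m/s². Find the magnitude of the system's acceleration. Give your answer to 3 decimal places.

For the cart on the incline: the weight component along the slope is m₁g sin 58° = 8.6 × 9.81 × 0.8480 = 71.542 N and the normal force is N = m₁g cos 58° = 44.707 N.
Newton's second law for the cart (up-slope positive): T − 71.542 = 8.6 a. For the hanging counterweight (downward positive): 14 × 9.81 − T = 14 a.
Adding the two equations eliminates T: 65.798 = 22.6 a, so a = 2.9114 m/s².

2.911 m/s²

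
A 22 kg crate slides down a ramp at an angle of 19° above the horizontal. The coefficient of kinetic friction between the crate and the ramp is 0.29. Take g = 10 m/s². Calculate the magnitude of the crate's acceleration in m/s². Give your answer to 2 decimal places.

0.51 m/s²

Resolving the weight along the incline: the component pulling the crate down the slope is mg sin 19° = 22 × 10 × 0.3256 = 71.632 N, and the normal force is N = mg cos 19° = 22 × 10 × 0.9455 = 208.010 N.
Kinetic friction acts up the slope with magnitude f = μN = 0.29 × 208.010 = 60.323 N.
Net force along the incline is 71.632 − 60.323 = 11.309 N, so a = 11.309 / 22 = 0.5140 m/s².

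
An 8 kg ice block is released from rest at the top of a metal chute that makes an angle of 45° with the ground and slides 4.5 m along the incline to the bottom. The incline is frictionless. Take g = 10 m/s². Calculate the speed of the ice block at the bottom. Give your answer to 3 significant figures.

The weight component along the incline is mg sin 45° = 56.569 N and the normal force is N = mg cos 45° = 56.569 N.
With no friction, a = g sin 45° = 7.0711 m/s².
Starting from rest over a distance of 4.5 m, v² = 2aL = 2 × 7.0711 × 4.5 = 63.6399, so v = 7.9775 m/s.

7.98 m/s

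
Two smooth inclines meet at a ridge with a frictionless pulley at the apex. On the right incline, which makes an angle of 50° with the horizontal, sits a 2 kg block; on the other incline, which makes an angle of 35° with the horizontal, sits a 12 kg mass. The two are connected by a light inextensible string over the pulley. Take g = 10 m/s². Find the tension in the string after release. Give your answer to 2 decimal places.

22.96 N

Resolve each weight along its own incline: the 2 kg mass has component 2 × 10 × sin 50° = 15.321 N down its slope, and the 12 kg mass has 12 × 10 × sin 35° = 68.829 N down its slope.
The 12 kg side's 68.829 N exceeds the other side's 15.321 N, so that mass slides down and the 2 kg mass slides up. Taking that direction as positive, Newton's second law for the whole system gives 68.829 − 15.321 = (2 + 12) a, so a = 53.508 / 14 = 3.8220 m/s².
For the 2 kg mass (up-slope positive): T − 15.321 = 2 × 3.8220, so T = 22.965 N.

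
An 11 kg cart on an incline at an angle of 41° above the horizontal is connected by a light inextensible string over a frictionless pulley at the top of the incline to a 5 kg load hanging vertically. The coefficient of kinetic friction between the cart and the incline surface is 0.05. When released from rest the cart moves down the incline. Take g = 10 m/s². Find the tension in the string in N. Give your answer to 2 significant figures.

56 N

For the cart on the incline: the weight component along the slope is m₁g sin 41° = 11 × 10 × 0.6561 = 72.171 N and the normal force is N = m₁g cos 41° = 83.018 N.
Kinetic friction opposes the cart's motion down the incline: f = μN = 0.05 × 83.018 = 4.151 N acting up the slope.
Newton's second law for the cart (down-slope positive): 72.171 − 4.151 − T = 11 a. For the hanging load (upward positive): T − 5 × 10 = 5 a.
Adding the two equations eliminates T: 18.020 = 16 a, so a = 1.1262 m/s².
Then from the hanging load's equation, T = 5 × (10 + 1.1262) = 55.631 N.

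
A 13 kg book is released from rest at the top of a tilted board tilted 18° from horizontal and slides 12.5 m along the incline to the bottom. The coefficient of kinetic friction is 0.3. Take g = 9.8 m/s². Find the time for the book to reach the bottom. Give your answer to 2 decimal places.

The weight component along the incline is mg sin 18° = 39.369 N and the normal force is N = mg cos 18° = 121.165 N.
Friction up the slope is f = μN = 0.3 × 121.165 = 36.349 N, so the net downslope force is 39.369 − 36.349 = 3.020 N and a = 3.020 / 13 = 0.2323 m/s².
Starting from rest, L = ½at², so t = √(2L/a) = √(2 × 12.5 / 0.2323) = 10.3740 s.

10.37 s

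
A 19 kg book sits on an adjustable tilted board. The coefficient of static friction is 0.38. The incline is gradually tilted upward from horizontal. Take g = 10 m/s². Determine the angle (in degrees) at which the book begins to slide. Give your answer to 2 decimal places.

At the threshold of sliding, static friction is at its maximum μ_s N and exactly balances the weight component along the incline: mg sin θ = μ_s mg cos θ.
Hence tan θ = μ_s = 0.38, so θ = arctan(0.38) = 20.8068°.

20.81°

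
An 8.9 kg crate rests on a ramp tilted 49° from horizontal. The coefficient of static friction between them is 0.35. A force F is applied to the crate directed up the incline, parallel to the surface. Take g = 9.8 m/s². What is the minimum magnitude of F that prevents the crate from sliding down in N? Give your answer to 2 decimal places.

The normal force is N = mg cos 49° = 57.221 N. With F at its minimum the crate is on the verge of sliding down, so static friction is at its maximum μ_s N = 0.35 × 57.221 = 20.027 N and acts up the slope.
Equilibrium along the incline: F + μ_s N = mg sin 49°, so F = 65.826 − 20.027 = 45.799 N.

45.80 N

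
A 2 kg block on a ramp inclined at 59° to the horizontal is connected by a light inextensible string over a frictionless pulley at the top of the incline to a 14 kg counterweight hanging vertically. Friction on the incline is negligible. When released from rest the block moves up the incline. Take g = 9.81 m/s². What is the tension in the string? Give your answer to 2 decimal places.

For the block on the incline: the weight component along the slope is m₁g sin 59° = 2 × 9.81 × 0.8572 = 16.818 N and the normal force is N = m₁g cos 59° = 10.105 N.
Newton's second law for the block (up-slope positive): T − 16.818 = 2 a. For the hanging counterweight (downward positive): 14 × 9.81 − T = 14 a.
Adding the two equations eliminates T: 120.522 = 16 a, so a = 7.5326 m/s².
Then from the hanging counterweight's equation, T = 14 × (9.81 − 7.5326) = 31.884 N.

31.88 N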